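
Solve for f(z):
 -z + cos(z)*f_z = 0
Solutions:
 f(z) = C1 + Integral(z/cos(z), z)


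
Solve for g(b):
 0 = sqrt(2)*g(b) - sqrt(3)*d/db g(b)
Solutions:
 g(b) = C1*exp(sqrt(6)*b/3)


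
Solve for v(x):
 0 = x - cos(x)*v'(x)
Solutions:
 v(x) = C1 + Integral(x/cos(x), x)


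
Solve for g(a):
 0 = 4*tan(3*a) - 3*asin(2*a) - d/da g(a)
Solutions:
 g(a) = C1 - 3*a*asin(2*a) - 3*sqrt(1 - 4*a^2)/2 - 4*log(cos(3*a))/3


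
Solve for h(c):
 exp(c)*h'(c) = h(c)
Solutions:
 h(c) = C1*exp(-exp(-c))


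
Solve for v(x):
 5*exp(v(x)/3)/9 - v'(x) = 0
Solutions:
 v(x) = 3*log(-1/(C1 + 5*x)) + 9*log(3)


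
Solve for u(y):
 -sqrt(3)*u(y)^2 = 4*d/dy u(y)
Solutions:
 u(y) = 4/(C1 + sqrt(3)*y)


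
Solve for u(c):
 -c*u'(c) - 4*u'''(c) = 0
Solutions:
 u(c) = C1 + Integral(C2*airyai(-2^(1/3)*c/2) + C3*airybi(-2^(1/3)*c/2), c)


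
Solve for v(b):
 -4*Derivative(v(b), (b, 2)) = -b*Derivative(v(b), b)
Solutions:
 v(b) = C1 + C2*erfi(sqrt(2)*b/4)


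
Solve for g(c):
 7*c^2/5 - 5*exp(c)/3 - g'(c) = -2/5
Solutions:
 g(c) = C1 + 7*c^3/15 + 2*c/5 - 5*exp(c)/3


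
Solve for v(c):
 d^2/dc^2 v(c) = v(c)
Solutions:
 v(c) = C1*exp(-c) + C2*exp(c)


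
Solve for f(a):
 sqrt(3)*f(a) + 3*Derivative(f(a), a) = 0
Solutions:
 f(a) = C1*exp(-sqrt(3)*a/3)


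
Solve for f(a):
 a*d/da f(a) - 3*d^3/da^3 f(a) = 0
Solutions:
 f(a) = C1 + Integral(C2*airyai(3^(2/3)*a/3) + C3*airybi(3^(2/3)*a/3), a)


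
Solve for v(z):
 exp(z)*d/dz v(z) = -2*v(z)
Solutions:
 v(z) = C1*exp(2*exp(-z))


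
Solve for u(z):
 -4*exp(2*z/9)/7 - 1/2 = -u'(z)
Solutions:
 u(z) = C1 + z/2 + 18*exp(2*z/9)/7


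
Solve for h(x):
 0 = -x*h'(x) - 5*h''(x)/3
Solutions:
 h(x) = C1 + C2*erf(sqrt(30)*x/10)


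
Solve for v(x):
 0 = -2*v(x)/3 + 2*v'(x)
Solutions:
 v(x) = C1*exp(x/3)


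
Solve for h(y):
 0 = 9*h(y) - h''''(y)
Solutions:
 h(y) = C1*exp(-sqrt(3)*y) + C2*exp(sqrt(3)*y) + C3*sin(sqrt(3)*y) + C4*cos(sqrt(3)*y)


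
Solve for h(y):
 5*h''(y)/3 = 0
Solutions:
 h(y) = C1 + C2*y


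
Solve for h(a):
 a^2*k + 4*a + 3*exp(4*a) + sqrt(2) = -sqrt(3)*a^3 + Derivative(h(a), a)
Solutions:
 h(a) = C1 + sqrt(3)*a^4/4 + a^3*k/3 + 2*a^2 + sqrt(2)*a + 3*exp(4*a)/4


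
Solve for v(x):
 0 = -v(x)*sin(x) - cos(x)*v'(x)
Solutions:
 v(x) = C1*cos(x)


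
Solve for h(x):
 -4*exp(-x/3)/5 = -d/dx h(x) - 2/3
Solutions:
 h(x) = C1 - 2*x/3 - 12*exp(-x/3)/5


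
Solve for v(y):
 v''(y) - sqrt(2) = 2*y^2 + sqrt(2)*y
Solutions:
 v(y) = C1 + C2*y + y^4/6 + sqrt(2)*y^3/6 + sqrt(2)*y^2/2


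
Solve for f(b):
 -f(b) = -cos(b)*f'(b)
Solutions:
 f(b) = C1*sqrt(sin(b) + 1)/sqrt(sin(b) - 1)


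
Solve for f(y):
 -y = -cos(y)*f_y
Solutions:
 f(y) = C1 + Integral(y/cos(y), y)


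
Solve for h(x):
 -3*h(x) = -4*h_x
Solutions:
 h(x) = C1*exp(3*x/4)


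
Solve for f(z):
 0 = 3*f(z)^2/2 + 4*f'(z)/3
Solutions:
 f(z) = 8/(C1 + 9*z)


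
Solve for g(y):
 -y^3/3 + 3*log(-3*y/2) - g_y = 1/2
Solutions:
 g(y) = C1 - y^4/12 + 3*y*log(-y) + y*(-7/2 - 3*log(2) + 3*log(3))


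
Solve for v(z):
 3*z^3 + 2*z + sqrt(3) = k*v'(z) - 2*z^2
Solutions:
 v(z) = C1 + 3*z^4/(4*k) + 2*z^3/(3*k) + z^2/k + sqrt(3)*z/k


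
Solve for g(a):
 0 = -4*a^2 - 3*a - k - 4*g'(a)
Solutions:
 g(a) = C1 - a^3/3 - 3*a^2/8 - a*k/4


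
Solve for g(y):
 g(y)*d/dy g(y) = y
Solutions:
 g(y) = -sqrt(C1 + y^2)
 g(y) = sqrt(C1 + y^2)


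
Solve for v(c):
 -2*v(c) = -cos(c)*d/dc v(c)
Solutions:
 v(c) = C1*(sin(c) + 1)/(sin(c) - 1)


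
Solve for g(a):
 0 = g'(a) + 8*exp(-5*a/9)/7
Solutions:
 g(a) = C1 + 72*exp(-5*a/9)/35


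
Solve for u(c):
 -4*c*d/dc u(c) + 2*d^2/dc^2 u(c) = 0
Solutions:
 u(c) = C1 + C2*erfi(c)


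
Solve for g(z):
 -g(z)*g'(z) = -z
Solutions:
 g(z) = -sqrt(C1 + z^2)
 g(z) = sqrt(C1 + z^2)


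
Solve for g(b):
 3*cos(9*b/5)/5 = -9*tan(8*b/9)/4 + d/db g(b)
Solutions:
 g(b) = C1 - 81*log(cos(8*b/9))/32 + sin(9*b/5)/3


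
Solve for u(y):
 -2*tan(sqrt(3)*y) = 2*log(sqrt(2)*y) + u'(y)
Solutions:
 u(y) = C1 - 2*y*log(y) - y*log(2) + 2*y + 2*sqrt(3)*log(cos(sqrt(3)*y))/3


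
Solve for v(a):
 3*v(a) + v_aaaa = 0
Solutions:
 v(a) = (C1*sin(sqrt(2)*3^(1/4)*a/2) + C2*cos(sqrt(2)*3^(1/4)*a/2))*exp(-sqrt(2)*3^(1/4)*a/2) + (C3*sin(sqrt(2)*3^(1/4)*a/2) + C4*cos(sqrt(2)*3^(1/4)*a/2))*exp(sqrt(2)*3^(1/4)*a/2)


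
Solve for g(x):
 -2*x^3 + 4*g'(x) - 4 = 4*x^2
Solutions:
 g(x) = C1 + x^4/8 + x^3/3 + x


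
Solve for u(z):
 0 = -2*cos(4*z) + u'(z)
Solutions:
 u(z) = C1 + sin(4*z)/2


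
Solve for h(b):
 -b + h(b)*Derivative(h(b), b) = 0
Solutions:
 h(b) = -sqrt(C1 + b^2)
 h(b) = sqrt(C1 + b^2)


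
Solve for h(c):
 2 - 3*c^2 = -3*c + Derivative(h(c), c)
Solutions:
 h(c) = C1 - c^3 + 3*c^2/2 + 2*c


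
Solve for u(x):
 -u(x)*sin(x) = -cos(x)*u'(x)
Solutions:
 u(x) = C1/cos(x)


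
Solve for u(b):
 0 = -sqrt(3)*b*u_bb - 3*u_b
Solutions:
 u(b) = C1 + C2*b^(1 - sqrt(3))


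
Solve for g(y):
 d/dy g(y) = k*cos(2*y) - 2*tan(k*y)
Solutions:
 g(y) = C1 + k*sin(2*y)/2 - 2*Piecewise((-log(cos(k*y))/k, Ne(k, 0)), (0, True))


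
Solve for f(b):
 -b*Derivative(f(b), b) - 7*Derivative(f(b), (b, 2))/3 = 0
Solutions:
 f(b) = C1 + C2*erf(sqrt(42)*b/14)


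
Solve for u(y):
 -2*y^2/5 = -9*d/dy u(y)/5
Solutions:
 u(y) = C1 + 2*y^3/27


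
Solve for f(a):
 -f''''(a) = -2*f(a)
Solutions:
 f(a) = C1*exp(-2^(1/4)*a) + C2*exp(2^(1/4)*a) + C3*sin(2^(1/4)*a) + C4*cos(2^(1/4)*a)


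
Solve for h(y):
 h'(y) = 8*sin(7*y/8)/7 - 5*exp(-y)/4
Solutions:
 h(y) = C1 - 64*cos(7*y/8)/49 + 5*exp(-y)/4


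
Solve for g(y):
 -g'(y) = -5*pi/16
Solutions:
 g(y) = C1 + 5*pi*y/16


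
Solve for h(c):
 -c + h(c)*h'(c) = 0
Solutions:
 h(c) = -sqrt(C1 + c^2)
 h(c) = sqrt(C1 + c^2)


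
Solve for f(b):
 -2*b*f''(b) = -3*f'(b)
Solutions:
 f(b) = C1 + C2*b^(5/2)


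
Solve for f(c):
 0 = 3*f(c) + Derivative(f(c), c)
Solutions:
 f(c) = C1*exp(-3*c)


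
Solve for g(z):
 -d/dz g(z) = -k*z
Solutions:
 g(z) = C1 + k*z^2/2


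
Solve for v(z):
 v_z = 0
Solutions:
 v(z) = C1


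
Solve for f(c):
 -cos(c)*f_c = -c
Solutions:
 f(c) = C1 + Integral(c/cos(c), c)


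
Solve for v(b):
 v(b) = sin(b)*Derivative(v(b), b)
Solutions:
 v(b) = C1*sqrt(cos(b) - 1)/sqrt(cos(b) + 1)


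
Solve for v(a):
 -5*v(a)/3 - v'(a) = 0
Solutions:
 v(a) = C1*exp(-5*a/3)


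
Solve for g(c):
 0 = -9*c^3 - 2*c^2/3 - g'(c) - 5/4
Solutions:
 g(c) = C1 - 9*c^4/4 - 2*c^3/9 - 5*c/4


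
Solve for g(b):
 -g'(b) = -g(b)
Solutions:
 g(b) = C1*exp(b)


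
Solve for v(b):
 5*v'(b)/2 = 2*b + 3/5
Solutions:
 v(b) = C1 + 2*b^2/5 + 6*b/25


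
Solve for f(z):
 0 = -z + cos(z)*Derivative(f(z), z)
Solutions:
 f(z) = C1 + Integral(z/cos(z), z)


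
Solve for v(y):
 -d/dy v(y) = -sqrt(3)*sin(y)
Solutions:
 v(y) = C1 - sqrt(3)*cos(y)


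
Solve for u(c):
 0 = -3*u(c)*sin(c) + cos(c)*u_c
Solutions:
 u(c) = C1/cos(c)^3


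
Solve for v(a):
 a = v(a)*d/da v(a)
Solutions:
 v(a) = -sqrt(C1 + a^2)
 v(a) = sqrt(C1 + a^2)


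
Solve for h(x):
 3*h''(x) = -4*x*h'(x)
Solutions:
 h(x) = C1 + C2*erf(sqrt(6)*x/3)


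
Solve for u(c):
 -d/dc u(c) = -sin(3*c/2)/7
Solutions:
 u(c) = C1 - 2*cos(3*c/2)/21


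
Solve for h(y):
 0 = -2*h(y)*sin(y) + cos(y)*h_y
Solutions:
 h(y) = C1/cos(y)^2


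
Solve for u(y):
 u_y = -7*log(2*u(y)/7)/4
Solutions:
 4*Integral(1/(log(_y) - log(7) + log(2)), (_y, u(y)))/7 = C1 - y


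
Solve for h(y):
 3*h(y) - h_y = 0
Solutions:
 h(y) = C1*exp(3*y)


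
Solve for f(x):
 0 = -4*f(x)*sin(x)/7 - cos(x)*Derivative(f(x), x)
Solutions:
 f(x) = C1*cos(x)^(4/7)


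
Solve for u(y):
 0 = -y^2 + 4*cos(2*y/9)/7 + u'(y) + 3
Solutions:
 u(y) = C1 + y^3/3 - 3*y - 18*sin(2*y/9)/7


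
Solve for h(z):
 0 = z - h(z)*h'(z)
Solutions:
 h(z) = -sqrt(C1 + z^2)
 h(z) = sqrt(C1 + z^2)


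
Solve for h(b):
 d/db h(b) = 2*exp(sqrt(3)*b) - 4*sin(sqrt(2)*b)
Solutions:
 h(b) = C1 + 2*sqrt(3)*exp(sqrt(3)*b)/3 + 2*sqrt(2)*cos(sqrt(2)*b)


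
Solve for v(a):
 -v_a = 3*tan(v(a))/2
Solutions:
 v(a) = pi - asin(C1*exp(-3*a/2))
 v(a) = asin(C1*exp(-3*a/2))


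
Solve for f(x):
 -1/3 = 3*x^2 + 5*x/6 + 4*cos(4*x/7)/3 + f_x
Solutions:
 f(x) = C1 - x^3 - 5*x^2/12 - x/3 - 7*sin(4*x/7)/3


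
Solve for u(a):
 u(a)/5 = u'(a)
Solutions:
 u(a) = C1*exp(a/5)


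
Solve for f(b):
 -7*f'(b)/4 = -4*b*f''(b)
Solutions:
 f(b) = C1 + C2*b^(23/16)


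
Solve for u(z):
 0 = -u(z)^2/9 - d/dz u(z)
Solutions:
 u(z) = 9/(C1 + z)


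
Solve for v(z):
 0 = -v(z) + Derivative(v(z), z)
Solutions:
 v(z) = C1*exp(z)


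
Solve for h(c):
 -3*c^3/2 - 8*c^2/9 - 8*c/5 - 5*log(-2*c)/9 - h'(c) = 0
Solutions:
 h(c) = C1 - 3*c^4/8 - 8*c^3/27 - 4*c^2/5 - 5*c*log(-c)/9 + 5*c*(1 - log(2))/9


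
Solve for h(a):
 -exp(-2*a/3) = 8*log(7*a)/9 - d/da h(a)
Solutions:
 h(a) = C1 + 8*a*log(a)/9 + 8*a*(-1 + log(7))/9 - 3*exp(-2*a/3)/2


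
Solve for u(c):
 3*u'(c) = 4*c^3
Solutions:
 u(c) = C1 + c^4/3


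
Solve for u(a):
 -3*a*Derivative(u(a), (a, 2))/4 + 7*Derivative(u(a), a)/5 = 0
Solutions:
 u(a) = C1 + C2*a^(43/15)


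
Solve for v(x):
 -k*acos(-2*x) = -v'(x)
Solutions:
 v(x) = C1 + k*(x*acos(-2*x) + sqrt(1 - 4*x^2)/2)


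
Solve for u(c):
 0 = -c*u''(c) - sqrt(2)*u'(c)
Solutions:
 u(c) = C1 + C2*c^(1 - sqrt(2))


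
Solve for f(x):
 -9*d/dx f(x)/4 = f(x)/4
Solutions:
 f(x) = C1*exp(-x/9)


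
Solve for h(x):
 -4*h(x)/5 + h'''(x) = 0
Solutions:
 h(x) = C3*exp(10^(2/3)*x/5) + (C1*sin(10^(2/3)*sqrt(3)*x/10) + C2*cos(10^(2/3)*sqrt(3)*x/10))*exp(-10^(2/3)*x/10)


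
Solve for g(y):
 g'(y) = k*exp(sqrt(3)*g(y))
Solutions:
 g(y) = sqrt(3)*(2*log(-1/(C1 + k*y)) - log(3))/6


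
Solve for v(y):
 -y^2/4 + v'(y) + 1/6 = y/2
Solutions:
 v(y) = C1 + y^3/12 + y^2/4 - y/6


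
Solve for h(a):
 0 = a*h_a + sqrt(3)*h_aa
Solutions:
 h(a) = C1 + C2*erf(sqrt(2)*3^(3/4)*a/6)


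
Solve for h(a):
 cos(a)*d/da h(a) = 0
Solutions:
 h(a) = C1


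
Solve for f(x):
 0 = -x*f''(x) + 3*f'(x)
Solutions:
 f(x) = C1 + C2*x^4


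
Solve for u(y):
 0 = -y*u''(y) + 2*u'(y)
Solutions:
 u(y) = C1 + C2*y^3


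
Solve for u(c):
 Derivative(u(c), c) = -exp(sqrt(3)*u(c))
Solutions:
 u(c) = sqrt(3)*(2*log(1/(C1 + c)) - log(3))/6


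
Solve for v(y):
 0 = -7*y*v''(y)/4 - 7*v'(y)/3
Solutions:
 v(y) = C1 + C2/y^(1/3)


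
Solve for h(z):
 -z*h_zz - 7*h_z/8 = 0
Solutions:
 h(z) = C1 + C2*z^(1/8)


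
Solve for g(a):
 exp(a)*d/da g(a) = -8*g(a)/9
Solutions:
 g(a) = C1*exp(8*exp(-a)/9)


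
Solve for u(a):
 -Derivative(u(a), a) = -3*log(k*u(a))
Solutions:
 li(k*u(a))/k = C1 + 3*a


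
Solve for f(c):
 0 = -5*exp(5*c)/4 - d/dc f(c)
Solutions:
 f(c) = C1 - exp(5*c)/4


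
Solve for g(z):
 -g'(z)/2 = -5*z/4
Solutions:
 g(z) = C1 + 5*z^2/4


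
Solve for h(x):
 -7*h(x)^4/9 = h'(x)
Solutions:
 h(x) = 3^(1/3)*(1/(C1 + 7*x))^(1/3)
 h(x) = (-3^(1/3) - 3^(5/6)*I)*(1/(C1 + 7*x))^(1/3)/2
 h(x) = (-3^(1/3) + 3^(5/6)*I)*(1/(C1 + 7*x))^(1/3)/2


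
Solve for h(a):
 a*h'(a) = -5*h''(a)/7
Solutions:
 h(a) = C1 + C2*erf(sqrt(70)*a/10)


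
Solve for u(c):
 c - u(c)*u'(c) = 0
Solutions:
 u(c) = -sqrt(C1 + c^2)
 u(c) = sqrt(C1 + c^2)


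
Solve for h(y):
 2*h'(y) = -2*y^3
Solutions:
 h(y) = C1 - y^4/4


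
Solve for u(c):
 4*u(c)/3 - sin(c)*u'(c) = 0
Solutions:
 u(c) = C1*(cos(c) - 1)^(2/3)/(cos(c) + 1)^(2/3)


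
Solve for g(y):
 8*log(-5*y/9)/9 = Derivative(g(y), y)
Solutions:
 g(y) = C1 + 8*y*log(-y)/9 + 8*y*(-2*log(3) - 1 + log(5))/9


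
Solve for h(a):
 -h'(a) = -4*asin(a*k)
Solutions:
 h(a) = C1 + 4*Piecewise((a*asin(a*k) + sqrt(-a^2*k^2 + 1)/k, Ne(k, 0)), (0, True))


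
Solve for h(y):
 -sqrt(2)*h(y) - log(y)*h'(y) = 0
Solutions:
 h(y) = C1*exp(-sqrt(2)*li(y))


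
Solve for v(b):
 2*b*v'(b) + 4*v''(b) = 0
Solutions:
 v(b) = C1 + C2*erf(b/2)


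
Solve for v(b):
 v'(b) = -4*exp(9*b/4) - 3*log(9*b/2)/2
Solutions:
 v(b) = C1 - 3*b*log(b)/2 + b*(-3*log(3) + 3*log(2)/2 + 3/2) - 16*exp(9*b/4)/9


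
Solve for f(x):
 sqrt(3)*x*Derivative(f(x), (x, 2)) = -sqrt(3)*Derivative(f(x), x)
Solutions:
 f(x) = C1 + C2*log(x)


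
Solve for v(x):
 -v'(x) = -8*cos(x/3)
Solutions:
 v(x) = C1 + 24*sin(x/3)


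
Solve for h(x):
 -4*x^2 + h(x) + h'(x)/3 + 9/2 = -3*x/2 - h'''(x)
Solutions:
 h(x) = C1*exp(2^(1/3)*x*(-2/(27 + sqrt(733))^(1/3) + 2^(1/3)*(27 + sqrt(733))^(1/3))/12)*sin(2^(1/3)*sqrt(3)*x*(2/(27 + sqrt(733))^(1/3) + 2^(1/3)*(27 + sqrt(733))^(1/3))/12) + C2*exp(2^(1/3)*x*(-2/(27 + sqrt(733))^(1/3) + 2^(1/3)*(27 + sqrt(733))^(1/3))/12)*cos(2^(1/3)*sqrt(3)*x*(2/(27 + sqrt(733))^(1/3) + 2^(1/3)*(27 + sqrt(733))^(1/3))/12) + C3*exp(-2^(1/3)*x*(-2/(27 + sqrt(733))^(1/3) + 2^(1/3)*(27 + sqrt(733))^(1/3))/6) + 4*x^2 - 25*x/6 - 28/9


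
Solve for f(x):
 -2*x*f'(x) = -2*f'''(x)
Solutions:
 f(x) = C1 + Integral(C2*airyai(x) + C3*airybi(x), x)


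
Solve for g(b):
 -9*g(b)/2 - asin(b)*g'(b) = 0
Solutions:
 g(b) = C1*exp(-9*Integral(1/asin(b), b)/2)


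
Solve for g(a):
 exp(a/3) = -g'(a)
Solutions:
 g(a) = C1 - 3*exp(a/3)


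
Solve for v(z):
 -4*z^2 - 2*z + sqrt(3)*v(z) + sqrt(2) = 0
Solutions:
 v(z) = 4*sqrt(3)*z^2/3 + 2*sqrt(3)*z/3 - sqrt(6)/3


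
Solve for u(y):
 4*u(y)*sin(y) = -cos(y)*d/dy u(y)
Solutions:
 u(y) = C1*cos(y)^4


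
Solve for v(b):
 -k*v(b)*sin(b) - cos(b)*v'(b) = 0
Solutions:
 v(b) = C1*exp(k*log(cos(b)))


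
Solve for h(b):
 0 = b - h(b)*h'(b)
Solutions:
 h(b) = -sqrt(C1 + b^2)
 h(b) = sqrt(C1 + b^2)


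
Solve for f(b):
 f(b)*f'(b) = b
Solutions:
 f(b) = -sqrt(C1 + b^2)
 f(b) = sqrt(C1 + b^2)


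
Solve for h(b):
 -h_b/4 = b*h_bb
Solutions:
 h(b) = C1 + C2*b^(3/4)


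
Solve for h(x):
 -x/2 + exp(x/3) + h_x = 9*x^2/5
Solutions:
 h(x) = C1 + 3*x^3/5 + x^2/4 - 3*exp(x/3)


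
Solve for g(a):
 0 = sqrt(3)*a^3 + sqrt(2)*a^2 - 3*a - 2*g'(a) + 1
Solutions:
 g(a) = C1 + sqrt(3)*a^4/8 + sqrt(2)*a^3/6 - 3*a^2/4 + a/2


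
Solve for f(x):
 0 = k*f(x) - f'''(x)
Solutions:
 f(x) = C1*exp(k^(1/3)*x) + C2*exp(k^(1/3)*x*(-1 + sqrt(3)*I)/2) + C3*exp(-k^(1/3)*x*(1 + sqrt(3)*I)/2)


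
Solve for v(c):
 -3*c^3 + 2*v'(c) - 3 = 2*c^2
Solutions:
 v(c) = C1 + 3*c^4/8 + c^3/3 + 3*c/2


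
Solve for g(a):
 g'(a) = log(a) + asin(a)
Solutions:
 g(a) = C1 + a*log(a) + a*asin(a) - a + sqrt(1 - a^2)


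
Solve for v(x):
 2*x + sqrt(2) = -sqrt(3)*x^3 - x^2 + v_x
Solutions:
 v(x) = C1 + sqrt(3)*x^4/4 + x^3/3 + x^2 + sqrt(2)*x


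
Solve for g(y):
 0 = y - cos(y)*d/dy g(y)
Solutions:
 g(y) = C1 + Integral(y/cos(y), y)


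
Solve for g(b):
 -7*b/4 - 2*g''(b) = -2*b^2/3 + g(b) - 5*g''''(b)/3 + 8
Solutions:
 g(b) = C1*exp(-sqrt(5)*b*sqrt(3 + 2*sqrt(6))/5) + C2*exp(sqrt(5)*b*sqrt(3 + 2*sqrt(6))/5) + C3*sin(sqrt(5)*b*sqrt(-3 + 2*sqrt(6))/5) + C4*cos(sqrt(5)*b*sqrt(-3 + 2*sqrt(6))/5) + 2*b^2/3 - 7*b/4 - 32/3


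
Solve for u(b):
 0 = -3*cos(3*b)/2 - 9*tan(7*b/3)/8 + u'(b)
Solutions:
 u(b) = C1 - 27*log(cos(7*b/3))/56 + sin(3*b)/2


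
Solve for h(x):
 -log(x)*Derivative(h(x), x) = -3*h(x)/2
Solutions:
 h(x) = C1*exp(3*li(x)/2)


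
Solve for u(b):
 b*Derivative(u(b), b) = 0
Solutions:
 u(b) = C1


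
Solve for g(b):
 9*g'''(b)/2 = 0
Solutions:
 g(b) = C1 + C2*b + C3*b^2


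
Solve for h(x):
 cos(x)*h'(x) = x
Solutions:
 h(x) = C1 + Integral(x/cos(x), x)


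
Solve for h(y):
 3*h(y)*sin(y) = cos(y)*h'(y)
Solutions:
 h(y) = C1/cos(y)^3


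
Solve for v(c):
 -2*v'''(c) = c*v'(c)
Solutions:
 v(c) = C1 + Integral(C2*airyai(-2^(2/3)*c/2) + C3*airybi(-2^(2/3)*c/2), c)


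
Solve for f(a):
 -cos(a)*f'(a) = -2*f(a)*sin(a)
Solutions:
 f(a) = C1/cos(a)^2


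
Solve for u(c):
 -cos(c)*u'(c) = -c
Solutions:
 u(c) = C1 + Integral(c/cos(c), c)


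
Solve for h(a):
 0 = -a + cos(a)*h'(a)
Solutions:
 h(a) = C1 + Integral(a/cos(a), a)


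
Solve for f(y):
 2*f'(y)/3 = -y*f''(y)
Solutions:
 f(y) = C1 + C2*y^(1/3)


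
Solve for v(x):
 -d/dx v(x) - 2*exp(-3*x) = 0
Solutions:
 v(x) = C1 + 2*exp(-3*x)/3


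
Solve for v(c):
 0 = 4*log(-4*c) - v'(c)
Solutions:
 v(c) = C1 + 4*c*log(-c) + 4*c*(-1 + 2*log(2))


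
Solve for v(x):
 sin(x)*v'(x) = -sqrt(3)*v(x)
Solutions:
 v(x) = C1*(cos(x) + 1)^(sqrt(3)/2)/(cos(x) - 1)^(sqrt(3)/2)


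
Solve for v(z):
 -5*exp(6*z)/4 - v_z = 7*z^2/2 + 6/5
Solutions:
 v(z) = C1 - 7*z^3/6 - 6*z/5 - 5*exp(6*z)/24


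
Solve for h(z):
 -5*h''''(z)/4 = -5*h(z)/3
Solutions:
 h(z) = C1*exp(-sqrt(2)*3^(3/4)*z/3) + C2*exp(sqrt(2)*3^(3/4)*z/3) + C3*sin(sqrt(2)*3^(3/4)*z/3) + C4*cos(sqrt(2)*3^(3/4)*z/3)


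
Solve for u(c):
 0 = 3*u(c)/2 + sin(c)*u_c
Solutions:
 u(c) = C1*(cos(c) + 1)^(3/4)/(cos(c) - 1)^(3/4)


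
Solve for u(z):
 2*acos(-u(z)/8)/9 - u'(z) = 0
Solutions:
 Integral(1/acos(-_y/8), (_y, u(z))) = C1 + 2*z/9


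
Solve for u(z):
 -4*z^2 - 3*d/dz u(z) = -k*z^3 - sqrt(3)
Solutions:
 u(z) = C1 + k*z^4/12 - 4*z^3/9 + sqrt(3)*z/3


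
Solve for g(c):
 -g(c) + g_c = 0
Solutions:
 g(c) = C1*exp(c)


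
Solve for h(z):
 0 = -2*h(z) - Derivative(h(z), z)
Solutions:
 h(z) = C1*exp(-2*z)


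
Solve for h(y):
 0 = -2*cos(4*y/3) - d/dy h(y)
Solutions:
 h(y) = C1 - 3*sin(4*y/3)/2


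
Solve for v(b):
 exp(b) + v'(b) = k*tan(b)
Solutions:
 v(b) = C1 - k*log(cos(b)) - exp(b)


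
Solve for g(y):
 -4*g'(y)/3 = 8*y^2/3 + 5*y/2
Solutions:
 g(y) = C1 - 2*y^3/3 - 15*y^2/16


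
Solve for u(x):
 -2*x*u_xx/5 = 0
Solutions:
 u(x) = C1 + C2*x


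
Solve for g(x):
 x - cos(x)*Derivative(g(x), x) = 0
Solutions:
 g(x) = C1 + Integral(x/cos(x), x)


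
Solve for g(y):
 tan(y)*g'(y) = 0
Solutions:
 g(y) = C1


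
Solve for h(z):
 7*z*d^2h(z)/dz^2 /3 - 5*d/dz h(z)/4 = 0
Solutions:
 h(z) = C1 + C2*z^(43/28)


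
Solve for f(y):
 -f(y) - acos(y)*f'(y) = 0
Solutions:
 f(y) = C1*exp(-Integral(1/acos(y), y))


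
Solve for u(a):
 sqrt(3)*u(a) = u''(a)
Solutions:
 u(a) = C1*exp(-3^(1/4)*a) + C2*exp(3^(1/4)*a)


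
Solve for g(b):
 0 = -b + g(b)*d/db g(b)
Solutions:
 g(b) = -sqrt(C1 + b^2)
 g(b) = sqrt(C1 + b^2)


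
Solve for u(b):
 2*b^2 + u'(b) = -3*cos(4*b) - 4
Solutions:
 u(b) = C1 - 2*b^3/3 - 4*b - 3*sin(4*b)/4


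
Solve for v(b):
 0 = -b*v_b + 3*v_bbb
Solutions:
 v(b) = C1 + Integral(C2*airyai(3^(2/3)*b/3) + C3*airybi(3^(2/3)*b/3), b)


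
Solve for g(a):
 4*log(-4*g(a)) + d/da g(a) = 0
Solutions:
 Integral(1/(log(-_y) + 2*log(2)), (_y, g(a)))/4 = C1 - a


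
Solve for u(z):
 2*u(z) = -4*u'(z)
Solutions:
 u(z) = C1*exp(-z/2)


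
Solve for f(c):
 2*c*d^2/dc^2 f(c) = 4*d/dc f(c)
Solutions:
 f(c) = C1 + C2*c^3


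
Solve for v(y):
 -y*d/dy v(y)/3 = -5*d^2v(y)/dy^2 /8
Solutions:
 v(y) = C1 + C2*erfi(2*sqrt(15)*y/15)


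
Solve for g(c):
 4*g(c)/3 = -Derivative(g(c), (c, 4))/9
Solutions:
 g(c) = (C1*sin(3^(1/4)*c) + C2*cos(3^(1/4)*c))*exp(-3^(1/4)*c) + (C3*sin(3^(1/4)*c) + C4*cos(3^(1/4)*c))*exp(3^(1/4)*c)


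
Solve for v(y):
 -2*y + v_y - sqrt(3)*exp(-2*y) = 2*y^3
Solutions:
 v(y) = C1 + y^4/2 + y^2 - sqrt(3)*exp(-2*y)/2


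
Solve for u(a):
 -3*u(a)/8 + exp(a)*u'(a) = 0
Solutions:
 u(a) = C1*exp(-3*exp(-a)/8)


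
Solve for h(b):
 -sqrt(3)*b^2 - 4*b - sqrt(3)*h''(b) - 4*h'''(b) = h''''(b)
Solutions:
 h(b) = C1 + C2*b + C3*exp(b*(-2 + sqrt(4 - sqrt(3)))) + C4*exp(-b*(sqrt(4 - sqrt(3)) + 2)) - b^4/12 + 2*sqrt(3)*b^3/9 + b^2*(-8 + sqrt(3))/3


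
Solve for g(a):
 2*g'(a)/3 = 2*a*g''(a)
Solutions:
 g(a) = C1 + C2*a^(4/3)


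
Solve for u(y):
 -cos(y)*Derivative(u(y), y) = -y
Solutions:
 u(y) = C1 + Integral(y/cos(y), y)


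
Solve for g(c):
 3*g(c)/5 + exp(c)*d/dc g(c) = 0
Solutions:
 g(c) = C1*exp(3*exp(-c)/5)


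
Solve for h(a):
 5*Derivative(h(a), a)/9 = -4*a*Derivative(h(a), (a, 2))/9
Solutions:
 h(a) = C1 + C2/a^(1/4)


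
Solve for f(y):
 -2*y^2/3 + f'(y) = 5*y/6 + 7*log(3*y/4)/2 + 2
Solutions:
 f(y) = C1 + 2*y^3/9 + 5*y^2/12 + 7*y*log(y)/2 - 7*y*log(2) - 3*y/2 + 7*y*log(3)/2


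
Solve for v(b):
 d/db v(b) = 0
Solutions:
 v(b) = C1


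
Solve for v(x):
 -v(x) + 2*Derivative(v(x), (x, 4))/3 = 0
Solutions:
 v(x) = C1*exp(-2^(3/4)*3^(1/4)*x/2) + C2*exp(2^(3/4)*3^(1/4)*x/2) + C3*sin(2^(3/4)*3^(1/4)*x/2) + C4*cos(2^(3/4)*3^(1/4)*x/2)


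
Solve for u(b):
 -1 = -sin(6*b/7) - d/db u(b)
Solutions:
 u(b) = C1 + b + 7*cos(6*b/7)/6


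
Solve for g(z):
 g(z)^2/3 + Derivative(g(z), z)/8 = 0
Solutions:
 g(z) = 3/(C1 + 8*z)


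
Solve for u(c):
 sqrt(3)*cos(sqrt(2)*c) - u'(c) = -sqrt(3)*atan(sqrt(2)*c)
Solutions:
 u(c) = C1 + sqrt(3)*(c*atan(sqrt(2)*c) - sqrt(2)*log(2*c^2 + 1)/4) + sqrt(6)*sin(sqrt(2)*c)/2


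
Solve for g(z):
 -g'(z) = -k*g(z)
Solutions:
 g(z) = C1*exp(k*z)


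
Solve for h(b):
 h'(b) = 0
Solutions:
 h(b) = C1


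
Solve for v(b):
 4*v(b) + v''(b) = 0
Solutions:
 v(b) = C1*sin(2*b) + C2*cos(2*b)


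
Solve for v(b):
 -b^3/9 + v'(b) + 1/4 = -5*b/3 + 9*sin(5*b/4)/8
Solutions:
 v(b) = C1 + b^4/36 - 5*b^2/6 - b/4 - 9*cos(5*b/4)/10


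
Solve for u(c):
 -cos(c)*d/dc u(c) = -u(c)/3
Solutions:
 u(c) = C1*(sin(c) + 1)^(1/6)/(sin(c) - 1)^(1/6)


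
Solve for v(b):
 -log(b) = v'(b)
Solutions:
 v(b) = C1 - b*log(b) + b


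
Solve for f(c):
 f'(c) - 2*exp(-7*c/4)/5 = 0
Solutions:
 f(c) = C1 - 8*exp(-7*c/4)/35


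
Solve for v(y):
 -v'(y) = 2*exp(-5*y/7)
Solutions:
 v(y) = C1 + 14*exp(-5*y/7)/5


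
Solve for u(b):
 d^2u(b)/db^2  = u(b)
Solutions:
 u(b) = C1*exp(-b) + C2*exp(b)


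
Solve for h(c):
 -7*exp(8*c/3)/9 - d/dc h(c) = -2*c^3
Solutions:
 h(c) = C1 + c^4/2 - 7*exp(8*c/3)/24


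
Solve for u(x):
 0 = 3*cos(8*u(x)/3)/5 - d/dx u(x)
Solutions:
 -3*x/5 - 3*log(sin(8*u(x)/3) - 1)/16 + 3*log(sin(8*u(x)/3) + 1)/16 = C1


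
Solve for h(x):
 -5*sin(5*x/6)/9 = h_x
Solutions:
 h(x) = C1 + 2*cos(5*x/6)/3


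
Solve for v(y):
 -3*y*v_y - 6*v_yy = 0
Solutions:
 v(y) = C1 + C2*erf(y/2)


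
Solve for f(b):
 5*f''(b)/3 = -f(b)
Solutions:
 f(b) = C1*sin(sqrt(15)*b/5) + C2*cos(sqrt(15)*b/5)


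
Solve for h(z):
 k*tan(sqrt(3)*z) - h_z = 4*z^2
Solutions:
 h(z) = C1 - sqrt(3)*k*log(cos(sqrt(3)*z))/3 - 4*z^3/3


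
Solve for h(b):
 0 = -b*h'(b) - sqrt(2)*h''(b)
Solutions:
 h(b) = C1 + C2*erf(2^(1/4)*b/2)


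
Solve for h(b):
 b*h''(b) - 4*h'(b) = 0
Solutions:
 h(b) = C1 + C2*b^5


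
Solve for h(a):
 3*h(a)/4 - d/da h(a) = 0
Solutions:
 h(a) = C1*exp(3*a/4)


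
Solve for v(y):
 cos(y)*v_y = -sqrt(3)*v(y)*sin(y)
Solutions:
 v(y) = C1*cos(y)^(sqrt(3))


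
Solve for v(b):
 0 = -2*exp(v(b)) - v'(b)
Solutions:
 v(b) = log(1/(C1 + 2*b))


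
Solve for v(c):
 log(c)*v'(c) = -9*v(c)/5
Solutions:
 v(c) = C1*exp(-9*li(c)/5)


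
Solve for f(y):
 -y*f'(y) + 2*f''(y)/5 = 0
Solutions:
 f(y) = C1 + C2*erfi(sqrt(5)*y/2)


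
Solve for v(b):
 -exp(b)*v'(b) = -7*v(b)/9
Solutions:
 v(b) = C1*exp(-7*exp(-b)/9)


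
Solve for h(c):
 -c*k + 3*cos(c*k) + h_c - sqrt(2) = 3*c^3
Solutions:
 h(c) = C1 + 3*c^4/4 + c^2*k/2 + sqrt(2)*c - 3*sin(c*k)/k


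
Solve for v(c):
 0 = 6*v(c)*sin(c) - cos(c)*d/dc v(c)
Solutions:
 v(c) = C1/cos(c)^6


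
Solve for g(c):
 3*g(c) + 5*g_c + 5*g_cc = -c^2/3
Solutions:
 g(c) = -c^2/9 + 10*c/27 + (C1*sin(sqrt(35)*c/10) + C2*cos(sqrt(35)*c/10))*exp(-c/2) - 20/81


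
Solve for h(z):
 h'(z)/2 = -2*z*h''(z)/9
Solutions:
 h(z) = C1 + C2/z^(5/4)


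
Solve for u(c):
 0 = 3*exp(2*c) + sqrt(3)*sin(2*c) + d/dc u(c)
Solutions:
 u(c) = C1 - 3*exp(2*c)/2 + sqrt(3)*cos(2*c)/2


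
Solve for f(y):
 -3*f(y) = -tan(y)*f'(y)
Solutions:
 f(y) = C1*sin(y)^3


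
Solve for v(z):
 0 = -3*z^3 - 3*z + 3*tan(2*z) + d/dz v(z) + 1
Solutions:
 v(z) = C1 + 3*z^4/4 + 3*z^2/2 - z + 3*log(cos(2*z))/2


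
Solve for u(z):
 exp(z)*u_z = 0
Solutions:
 u(z) = C1


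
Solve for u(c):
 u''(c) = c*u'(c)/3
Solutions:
 u(c) = C1 + C2*erfi(sqrt(6)*c/6)


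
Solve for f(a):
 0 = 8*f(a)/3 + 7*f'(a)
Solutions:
 f(a) = C1*exp(-8*a/21)


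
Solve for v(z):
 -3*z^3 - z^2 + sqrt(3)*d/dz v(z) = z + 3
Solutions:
 v(z) = C1 + sqrt(3)*z^4/4 + sqrt(3)*z^3/9 + sqrt(3)*z^2/6 + sqrt(3)*z


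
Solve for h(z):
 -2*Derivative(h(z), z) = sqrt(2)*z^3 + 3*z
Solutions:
 h(z) = C1 - sqrt(2)*z^4/8 - 3*z^2/4


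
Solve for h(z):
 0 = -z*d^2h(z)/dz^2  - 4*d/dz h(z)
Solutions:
 h(z) = C1 + C2/z^3


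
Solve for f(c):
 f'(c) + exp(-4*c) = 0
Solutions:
 f(c) = C1 + exp(-4*c)/4


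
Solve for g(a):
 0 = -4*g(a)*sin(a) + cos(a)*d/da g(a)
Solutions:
 g(a) = C1/cos(a)^4


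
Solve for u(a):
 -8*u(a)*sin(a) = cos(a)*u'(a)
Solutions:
 u(a) = C1*cos(a)^8


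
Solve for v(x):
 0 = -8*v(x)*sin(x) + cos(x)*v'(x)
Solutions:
 v(x) = C1/cos(x)^8


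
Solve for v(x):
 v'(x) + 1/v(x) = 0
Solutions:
 v(x) = -sqrt(C1 - 2*x)
 v(x) = sqrt(C1 - 2*x)


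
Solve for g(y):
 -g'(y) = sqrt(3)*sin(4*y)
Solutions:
 g(y) = C1 + sqrt(3)*cos(4*y)/4


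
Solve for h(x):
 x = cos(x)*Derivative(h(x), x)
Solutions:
 h(x) = C1 + Integral(x/cos(x), x)


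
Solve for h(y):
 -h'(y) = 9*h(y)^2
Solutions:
 h(y) = 1/(C1 + 9*y)


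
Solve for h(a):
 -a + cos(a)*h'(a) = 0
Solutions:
 h(a) = C1 + Integral(a/cos(a), a)


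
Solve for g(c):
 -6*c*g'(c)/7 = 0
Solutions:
 g(c) = C1


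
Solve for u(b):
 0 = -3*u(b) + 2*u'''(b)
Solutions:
 u(b) = C3*exp(2^(2/3)*3^(1/3)*b/2) + (C1*sin(2^(2/3)*3^(5/6)*b/4) + C2*cos(2^(2/3)*3^(5/6)*b/4))*exp(-2^(2/3)*3^(1/3)*b/4)


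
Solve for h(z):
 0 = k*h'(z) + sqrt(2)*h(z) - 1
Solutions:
 h(z) = C1*exp(-sqrt(2)*z/k) + sqrt(2)/2


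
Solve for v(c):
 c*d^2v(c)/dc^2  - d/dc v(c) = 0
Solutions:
 v(c) = C1 + C2*c^2


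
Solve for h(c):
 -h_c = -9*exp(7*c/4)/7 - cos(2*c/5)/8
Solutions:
 h(c) = C1 + 36*exp(7*c/4)/49 + 5*sin(2*c/5)/16


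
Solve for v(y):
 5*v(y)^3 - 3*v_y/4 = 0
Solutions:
 v(y) = -sqrt(6)*sqrt(-1/(C1 + 20*y))/2
 v(y) = sqrt(6)*sqrt(-1/(C1 + 20*y))/2


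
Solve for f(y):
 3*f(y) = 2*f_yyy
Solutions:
 f(y) = C3*exp(2^(2/3)*3^(1/3)*y/2) + (C1*sin(2^(2/3)*3^(5/6)*y/4) + C2*cos(2^(2/3)*3^(5/6)*y/4))*exp(-2^(2/3)*3^(1/3)*y/4)


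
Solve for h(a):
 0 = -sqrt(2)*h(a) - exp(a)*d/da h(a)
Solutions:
 h(a) = C1*exp(sqrt(2)*exp(-a))


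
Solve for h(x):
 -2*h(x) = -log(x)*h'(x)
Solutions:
 h(x) = C1*exp(2*li(x))


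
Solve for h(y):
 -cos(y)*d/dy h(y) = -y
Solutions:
 h(y) = C1 + Integral(y/cos(y), y)


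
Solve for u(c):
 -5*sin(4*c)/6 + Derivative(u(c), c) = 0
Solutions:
 u(c) = C1 - 5*cos(4*c)/24


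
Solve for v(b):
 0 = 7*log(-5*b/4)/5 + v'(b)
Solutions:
 v(b) = C1 - 7*b*log(-b)/5 + 7*b*(-log(5) + 1 + 2*log(2))/5


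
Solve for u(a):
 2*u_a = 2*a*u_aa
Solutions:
 u(a) = C1 + C2*a^2


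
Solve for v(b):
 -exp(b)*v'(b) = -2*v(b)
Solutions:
 v(b) = C1*exp(-2*exp(-b))


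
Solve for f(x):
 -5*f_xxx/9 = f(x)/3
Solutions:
 f(x) = C3*exp(-3^(1/3)*5^(2/3)*x/5) + (C1*sin(3^(5/6)*5^(2/3)*x/10) + C2*cos(3^(5/6)*5^(2/3)*x/10))*exp(3^(1/3)*5^(2/3)*x/10)


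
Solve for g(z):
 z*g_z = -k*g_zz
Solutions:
 g(z) = C1 + C2*sqrt(k)*erf(sqrt(2)*z*sqrt(1/k)/2)


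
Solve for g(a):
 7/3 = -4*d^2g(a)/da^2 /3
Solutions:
 g(a) = C1 + C2*a - 7*a^2/8


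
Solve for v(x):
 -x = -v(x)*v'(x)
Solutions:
 v(x) = -sqrt(C1 + x^2)
 v(x) = sqrt(C1 + x^2)


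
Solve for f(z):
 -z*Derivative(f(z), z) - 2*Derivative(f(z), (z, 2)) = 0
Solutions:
 f(z) = C1 + C2*erf(z/2)


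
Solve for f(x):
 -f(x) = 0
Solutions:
 f(x) = 0


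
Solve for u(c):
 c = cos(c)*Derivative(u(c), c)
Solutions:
 u(c) = C1 + Integral(c/cos(c), c)


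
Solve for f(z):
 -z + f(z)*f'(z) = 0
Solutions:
 f(z) = -sqrt(C1 + z^2)
 f(z) = sqrt(C1 + z^2)


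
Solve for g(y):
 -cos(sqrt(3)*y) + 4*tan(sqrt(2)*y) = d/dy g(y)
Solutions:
 g(y) = C1 - 2*sqrt(2)*log(cos(sqrt(2)*y)) - sqrt(3)*sin(sqrt(3)*y)/3


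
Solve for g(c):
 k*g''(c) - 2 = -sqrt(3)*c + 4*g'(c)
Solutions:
 g(c) = C1 + C2*exp(4*c/k) + sqrt(3)*c^2/8 + sqrt(3)*c*k/16 - c/2


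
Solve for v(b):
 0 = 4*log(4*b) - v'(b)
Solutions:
 v(b) = C1 + 4*b*log(b) - 4*b + b*log(256)


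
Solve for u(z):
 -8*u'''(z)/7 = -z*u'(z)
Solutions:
 u(z) = C1 + Integral(C2*airyai(7^(1/3)*z/2) + C3*airybi(7^(1/3)*z/2), z)


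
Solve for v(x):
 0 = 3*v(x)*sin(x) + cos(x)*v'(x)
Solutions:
 v(x) = C1*cos(x)^3


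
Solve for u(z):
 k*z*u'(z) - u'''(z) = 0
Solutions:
 u(z) = C1 + Integral(C2*airyai(k^(1/3)*z) + C3*airybi(k^(1/3)*z), z)


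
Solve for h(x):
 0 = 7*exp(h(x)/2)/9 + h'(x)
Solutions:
 h(x) = 2*log(1/(C1 + 7*x)) + 2*log(18)


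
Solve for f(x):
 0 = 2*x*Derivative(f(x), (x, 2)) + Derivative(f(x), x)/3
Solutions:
 f(x) = C1 + C2*x^(5/6)


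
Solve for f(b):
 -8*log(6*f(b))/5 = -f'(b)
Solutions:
 -5*Integral(1/(log(_y) + log(6)), (_y, f(b)))/8 = C1 - b


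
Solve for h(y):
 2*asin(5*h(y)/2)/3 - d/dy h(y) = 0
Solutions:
 Integral(1/asin(5*_y/2), (_y, h(y))) = C1 + 2*y/3


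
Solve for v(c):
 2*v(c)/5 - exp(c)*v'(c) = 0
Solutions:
 v(c) = C1*exp(-2*exp(-c)/5)


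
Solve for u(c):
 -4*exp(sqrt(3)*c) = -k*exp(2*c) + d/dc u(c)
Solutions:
 u(c) = C1 + k*exp(2*c)/2 - 4*sqrt(3)*exp(sqrt(3)*c)/3


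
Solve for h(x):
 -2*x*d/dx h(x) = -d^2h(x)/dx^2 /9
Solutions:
 h(x) = C1 + C2*erfi(3*x)


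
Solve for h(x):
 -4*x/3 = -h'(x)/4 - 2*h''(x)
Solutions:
 h(x) = C1 + C2*exp(-x/8) + 8*x^2/3 - 128*x/3


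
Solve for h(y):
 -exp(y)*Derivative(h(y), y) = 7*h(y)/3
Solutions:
 h(y) = C1*exp(7*exp(-y)/3)


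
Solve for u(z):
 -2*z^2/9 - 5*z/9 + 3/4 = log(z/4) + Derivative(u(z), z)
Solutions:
 u(z) = C1 - 2*z^3/27 - 5*z^2/18 - z*log(z) + 2*z*log(2) + 7*z/4


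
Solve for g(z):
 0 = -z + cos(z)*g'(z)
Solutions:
 g(z) = C1 + Integral(z/cos(z), z)


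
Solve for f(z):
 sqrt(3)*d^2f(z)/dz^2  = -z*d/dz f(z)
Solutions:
 f(z) = C1 + C2*erf(sqrt(2)*3^(3/4)*z/6)


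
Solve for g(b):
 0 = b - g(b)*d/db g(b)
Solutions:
 g(b) = -sqrt(C1 + b^2)
 g(b) = sqrt(C1 + b^2)


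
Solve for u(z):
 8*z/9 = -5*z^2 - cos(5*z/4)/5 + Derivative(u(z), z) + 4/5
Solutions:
 u(z) = C1 + 5*z^3/3 + 4*z^2/9 - 4*z/5 + 4*sin(5*z/4)/25


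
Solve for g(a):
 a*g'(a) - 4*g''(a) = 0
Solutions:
 g(a) = C1 + C2*erfi(sqrt(2)*a/4)


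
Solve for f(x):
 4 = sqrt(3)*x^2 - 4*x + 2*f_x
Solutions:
 f(x) = C1 - sqrt(3)*x^3/6 + x^2 + 2*x


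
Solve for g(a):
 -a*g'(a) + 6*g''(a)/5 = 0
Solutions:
 g(a) = C1 + C2*erfi(sqrt(15)*a/6)


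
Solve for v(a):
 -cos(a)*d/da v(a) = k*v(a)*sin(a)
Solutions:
 v(a) = C1*exp(k*log(cos(a)))


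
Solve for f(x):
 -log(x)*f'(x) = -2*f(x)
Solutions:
 f(x) = C1*exp(2*li(x))


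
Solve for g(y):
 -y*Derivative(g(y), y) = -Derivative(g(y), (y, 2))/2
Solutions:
 g(y) = C1 + C2*erfi(y)


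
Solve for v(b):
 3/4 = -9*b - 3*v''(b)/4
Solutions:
 v(b) = C1 + C2*b - 2*b^3 - b^2/2


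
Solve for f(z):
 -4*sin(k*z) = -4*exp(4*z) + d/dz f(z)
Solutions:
 f(z) = C1 + exp(4*z) + 4*cos(k*z)/k


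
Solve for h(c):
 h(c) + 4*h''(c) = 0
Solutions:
 h(c) = C1*sin(c/2) + C2*cos(c/2)


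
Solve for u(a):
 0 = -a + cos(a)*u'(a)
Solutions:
 u(a) = C1 + Integral(a/cos(a), a)


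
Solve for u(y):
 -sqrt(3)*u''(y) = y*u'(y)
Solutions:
 u(y) = C1 + C2*erf(sqrt(2)*3^(3/4)*y/6)


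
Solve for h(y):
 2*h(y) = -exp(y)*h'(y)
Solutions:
 h(y) = C1*exp(2*exp(-y))


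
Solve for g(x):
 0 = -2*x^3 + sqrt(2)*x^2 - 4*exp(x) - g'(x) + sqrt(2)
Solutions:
 g(x) = C1 - x^4/2 + sqrt(2)*x^3/3 + sqrt(2)*x - 4*exp(x)


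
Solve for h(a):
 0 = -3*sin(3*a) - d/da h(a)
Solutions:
 h(a) = C1 + cos(3*a)


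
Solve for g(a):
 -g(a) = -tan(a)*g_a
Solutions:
 g(a) = C1*sin(a)


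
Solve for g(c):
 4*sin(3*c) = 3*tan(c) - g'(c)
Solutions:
 g(c) = C1 - 3*log(cos(c)) + 4*cos(3*c)/3


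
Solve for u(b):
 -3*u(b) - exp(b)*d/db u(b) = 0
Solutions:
 u(b) = C1*exp(3*exp(-b))


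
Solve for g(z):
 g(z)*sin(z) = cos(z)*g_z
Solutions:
 g(z) = C1/cos(z)


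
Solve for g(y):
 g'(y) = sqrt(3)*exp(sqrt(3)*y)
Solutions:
 g(y) = C1 + exp(sqrt(3)*y)


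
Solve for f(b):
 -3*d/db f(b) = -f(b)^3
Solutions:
 f(b) = -sqrt(6)*sqrt(-1/(C1 + b))/2
 f(b) = sqrt(6)*sqrt(-1/(C1 + b))/2


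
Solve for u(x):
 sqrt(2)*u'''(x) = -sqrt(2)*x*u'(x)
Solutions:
 u(x) = C1 + Integral(C2*airyai(-x) + C3*airybi(-x), x)


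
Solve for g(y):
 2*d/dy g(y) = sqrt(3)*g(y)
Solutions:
 g(y) = C1*exp(sqrt(3)*y/2)


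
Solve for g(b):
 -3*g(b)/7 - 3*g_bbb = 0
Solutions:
 g(b) = C3*exp(-7^(2/3)*b/7) + (C1*sin(sqrt(3)*7^(2/3)*b/14) + C2*cos(sqrt(3)*7^(2/3)*b/14))*exp(7^(2/3)*b/14)


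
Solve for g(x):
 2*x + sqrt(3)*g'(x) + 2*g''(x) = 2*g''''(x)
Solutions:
 g(x) = C1 + C2*exp(-2^(1/3)*sqrt(3)*x*(2*2^(1/3)/(sqrt(65) + 9)^(1/3) + (sqrt(65) + 9)^(1/3))/12)*sin(2^(1/3)*x*(-(sqrt(65) + 9)^(1/3) + 2*2^(1/3)/(sqrt(65) + 9)^(1/3))/4) + C3*exp(-2^(1/3)*sqrt(3)*x*(2*2^(1/3)/(sqrt(65) + 9)^(1/3) + (sqrt(65) + 9)^(1/3))/12)*cos(2^(1/3)*x*(-(sqrt(65) + 9)^(1/3) + 2*2^(1/3)/(sqrt(65) + 9)^(1/3))/4) + C4*exp(2^(1/3)*sqrt(3)*x*(2*2^(1/3)/(sqrt(65) + 9)^(1/3) + (sqrt(65) + 9)^(1/3))/6) - sqrt(3)*x^2/3 + 4*x/3


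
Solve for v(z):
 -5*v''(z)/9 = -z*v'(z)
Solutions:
 v(z) = C1 + C2*erfi(3*sqrt(10)*z/10)


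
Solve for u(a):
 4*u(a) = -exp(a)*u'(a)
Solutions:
 u(a) = C1*exp(4*exp(-a))


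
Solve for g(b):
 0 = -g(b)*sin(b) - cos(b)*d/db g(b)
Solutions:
 g(b) = C1*cos(b)


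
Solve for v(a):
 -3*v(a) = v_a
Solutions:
 v(a) = C1*exp(-3*a)


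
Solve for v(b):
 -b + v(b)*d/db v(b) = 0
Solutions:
 v(b) = -sqrt(C1 + b^2)
 v(b) = sqrt(C1 + b^2)


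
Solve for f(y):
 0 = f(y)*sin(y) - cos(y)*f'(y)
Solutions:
 f(y) = C1/cos(y)


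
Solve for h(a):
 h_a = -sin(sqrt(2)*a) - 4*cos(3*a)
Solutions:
 h(a) = C1 - 4*sin(3*a)/3 + sqrt(2)*cos(sqrt(2)*a)/2


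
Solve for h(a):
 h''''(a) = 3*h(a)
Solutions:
 h(a) = C1*exp(-3^(1/4)*a) + C2*exp(3^(1/4)*a) + C3*sin(3^(1/4)*a) + C4*cos(3^(1/4)*a)


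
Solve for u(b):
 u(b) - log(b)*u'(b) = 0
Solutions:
 u(b) = C1*exp(li(b))


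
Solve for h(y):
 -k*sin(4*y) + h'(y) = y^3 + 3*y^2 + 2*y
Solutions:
 h(y) = C1 - k*cos(4*y)/4 + y^4/4 + y^3 + y^2


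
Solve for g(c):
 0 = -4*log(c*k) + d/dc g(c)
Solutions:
 g(c) = C1 + 4*c*log(c*k) - 4*c


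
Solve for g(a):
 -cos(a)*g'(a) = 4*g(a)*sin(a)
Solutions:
 g(a) = C1*cos(a)^4


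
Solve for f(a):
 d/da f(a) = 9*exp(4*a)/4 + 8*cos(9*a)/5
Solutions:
 f(a) = C1 + 9*exp(4*a)/16 + 8*sin(9*a)/45


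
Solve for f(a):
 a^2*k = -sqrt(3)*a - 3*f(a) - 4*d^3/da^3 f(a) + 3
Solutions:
 f(a) = C3*exp(-6^(1/3)*a/2) - a^2*k/3 - sqrt(3)*a/3 + (C1*sin(2^(1/3)*3^(5/6)*a/4) + C2*cos(2^(1/3)*3^(5/6)*a/4))*exp(6^(1/3)*a/4) + 1


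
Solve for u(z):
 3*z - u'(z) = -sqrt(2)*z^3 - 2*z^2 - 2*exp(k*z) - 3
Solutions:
 u(z) = C1 + sqrt(2)*z^4/4 + 2*z^3/3 + 3*z^2/2 + 3*z + 2*exp(k*z)/k


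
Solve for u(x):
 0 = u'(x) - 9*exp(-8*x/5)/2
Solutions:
 u(x) = C1 - 45*exp(-8*x/5)/16


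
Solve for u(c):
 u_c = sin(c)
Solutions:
 u(c) = C1 - cos(c)


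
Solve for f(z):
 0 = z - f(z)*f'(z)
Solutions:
 f(z) = -sqrt(C1 + z^2)
 f(z) = sqrt(C1 + z^2)


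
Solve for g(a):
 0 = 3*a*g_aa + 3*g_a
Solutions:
 g(a) = C1 + C2*log(a)


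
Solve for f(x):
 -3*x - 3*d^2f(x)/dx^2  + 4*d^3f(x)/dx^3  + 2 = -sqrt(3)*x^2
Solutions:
 f(x) = C1 + C2*x + C3*exp(3*x/4) + sqrt(3)*x^4/36 + x^3*(-9 + 8*sqrt(3))/54 + x^2*(-9 + 16*sqrt(3))/27


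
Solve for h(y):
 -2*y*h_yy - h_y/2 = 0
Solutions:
 h(y) = C1 + C2*y^(3/4)


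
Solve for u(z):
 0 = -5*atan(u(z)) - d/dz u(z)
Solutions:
 Integral(1/atan(_y), (_y, u(z))) = C1 - 5*z


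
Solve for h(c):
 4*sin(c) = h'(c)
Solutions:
 h(c) = C1 - 4*cos(c)


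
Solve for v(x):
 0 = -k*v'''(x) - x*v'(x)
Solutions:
 v(x) = C1 + Integral(C2*airyai(x*(-1/k)^(1/3)) + C3*airybi(x*(-1/k)^(1/3)), x)


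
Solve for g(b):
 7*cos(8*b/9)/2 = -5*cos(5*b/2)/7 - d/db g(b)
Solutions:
 g(b) = C1 - 63*sin(8*b/9)/16 - 2*sin(5*b/2)/7


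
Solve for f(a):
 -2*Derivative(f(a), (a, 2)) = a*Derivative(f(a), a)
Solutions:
 f(a) = C1 + C2*erf(a/2)


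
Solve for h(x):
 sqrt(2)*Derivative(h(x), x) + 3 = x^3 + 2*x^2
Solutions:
 h(x) = C1 + sqrt(2)*x^4/8 + sqrt(2)*x^3/3 - 3*sqrt(2)*x/2


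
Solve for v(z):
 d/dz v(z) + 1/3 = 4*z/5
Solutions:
 v(z) = C1 + 2*z^2/5 - z/3


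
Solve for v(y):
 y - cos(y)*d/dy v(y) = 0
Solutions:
 v(y) = C1 + Integral(y/cos(y), y)


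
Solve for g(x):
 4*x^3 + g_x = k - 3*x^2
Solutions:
 g(x) = C1 + k*x - x^4 - x^3


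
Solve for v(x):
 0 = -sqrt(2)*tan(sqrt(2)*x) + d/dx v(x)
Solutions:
 v(x) = C1 - log(cos(sqrt(2)*x))


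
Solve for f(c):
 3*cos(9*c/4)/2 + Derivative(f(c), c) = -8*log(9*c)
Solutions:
 f(c) = C1 - 8*c*log(c) - 16*c*log(3) + 8*c - 2*sin(9*c/4)/3


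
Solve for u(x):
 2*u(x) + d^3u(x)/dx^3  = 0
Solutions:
 u(x) = C3*exp(-2^(1/3)*x) + (C1*sin(2^(1/3)*sqrt(3)*x/2) + C2*cos(2^(1/3)*sqrt(3)*x/2))*exp(2^(1/3)*x/2)


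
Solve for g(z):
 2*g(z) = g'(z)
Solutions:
 g(z) = C1*exp(2*z)


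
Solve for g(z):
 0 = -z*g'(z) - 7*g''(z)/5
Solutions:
 g(z) = C1 + C2*erf(sqrt(70)*z/14)


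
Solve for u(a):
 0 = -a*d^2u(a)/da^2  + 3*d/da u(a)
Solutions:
 u(a) = C1 + C2*a^4


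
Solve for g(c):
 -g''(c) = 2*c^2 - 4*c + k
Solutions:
 g(c) = C1 + C2*c - c^4/6 + 2*c^3/3 - c^2*k/2


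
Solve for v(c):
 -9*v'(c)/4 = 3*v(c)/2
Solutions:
 v(c) = C1*exp(-2*c/3)


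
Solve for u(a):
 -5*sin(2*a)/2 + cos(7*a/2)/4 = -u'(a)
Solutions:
 u(a) = C1 - sin(7*a/2)/14 - 5*cos(2*a)/4


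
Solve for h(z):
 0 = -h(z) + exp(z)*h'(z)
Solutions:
 h(z) = C1*exp(-exp(-z))


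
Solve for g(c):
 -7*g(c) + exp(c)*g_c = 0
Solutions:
 g(c) = C1*exp(-7*exp(-c))


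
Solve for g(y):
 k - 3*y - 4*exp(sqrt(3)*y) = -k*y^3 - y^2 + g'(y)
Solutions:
 g(y) = C1 + k*y^4/4 + k*y + y^3/3 - 3*y^2/2 - 4*sqrt(3)*exp(sqrt(3)*y)/3


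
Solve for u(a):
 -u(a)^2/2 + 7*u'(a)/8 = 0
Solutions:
 u(a) = -7/(C1 + 4*a)


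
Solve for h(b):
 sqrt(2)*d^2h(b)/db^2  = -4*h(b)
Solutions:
 h(b) = C1*sin(2^(3/4)*b) + C2*cos(2^(3/4)*b)


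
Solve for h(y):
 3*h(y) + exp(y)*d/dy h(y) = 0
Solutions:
 h(y) = C1*exp(3*exp(-y))


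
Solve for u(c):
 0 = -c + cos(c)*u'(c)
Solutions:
 u(c) = C1 + Integral(c/cos(c), c)


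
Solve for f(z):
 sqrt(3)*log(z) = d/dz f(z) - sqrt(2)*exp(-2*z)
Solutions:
 f(z) = C1 + sqrt(3)*z*log(z) - sqrt(3)*z - sqrt(2)*exp(-2*z)/2


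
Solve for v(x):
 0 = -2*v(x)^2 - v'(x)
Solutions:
 v(x) = 1/(C1 + 2*x)


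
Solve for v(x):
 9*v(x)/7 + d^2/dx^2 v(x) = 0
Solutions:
 v(x) = C1*sin(3*sqrt(7)*x/7) + C2*cos(3*sqrt(7)*x/7)
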